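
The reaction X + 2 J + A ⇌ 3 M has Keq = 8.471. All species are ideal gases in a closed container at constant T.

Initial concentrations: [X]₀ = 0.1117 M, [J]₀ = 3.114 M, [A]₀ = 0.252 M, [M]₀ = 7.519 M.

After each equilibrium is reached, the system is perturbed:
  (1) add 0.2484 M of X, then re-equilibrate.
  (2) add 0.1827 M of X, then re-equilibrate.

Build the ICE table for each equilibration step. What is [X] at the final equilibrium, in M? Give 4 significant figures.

Q₀ = 1557 vs Keq = 8.471 ⇒ Q>K, reverse
Step 1:
                    X           J           A           M
  Initial      0.1117       3.114       0.252       7.519
  Change       0.7368       1.474      0.7368      -2.211
  Equil        0.8485       4.588      0.9888       5.308
  solve Keq expr → x = -0.7368; check Q = 8.471
Then add 0.2484 M of X.
Step 2:
                    X           J           A           M
  Initial       1.097       4.588      0.9888       5.308
  Change     -0.05669     -0.1134    -0.05669      0.1701
  Equil          1.04       4.474      0.9321       5.479
  solve Keq expr → x = 0.05669; check Q = 8.471
Then add 0.1827 M of X.
Step 3:
                    X           J           A           M
  Initial       1.223       4.474      0.9321       5.479
  Change     -0.03634    -0.07268    -0.03634       0.109
  Equil         1.187       4.402      0.8958       5.588
  solve Keq expr → x = 0.03634; check Q = 8.471

[X]_eq = 1.187 M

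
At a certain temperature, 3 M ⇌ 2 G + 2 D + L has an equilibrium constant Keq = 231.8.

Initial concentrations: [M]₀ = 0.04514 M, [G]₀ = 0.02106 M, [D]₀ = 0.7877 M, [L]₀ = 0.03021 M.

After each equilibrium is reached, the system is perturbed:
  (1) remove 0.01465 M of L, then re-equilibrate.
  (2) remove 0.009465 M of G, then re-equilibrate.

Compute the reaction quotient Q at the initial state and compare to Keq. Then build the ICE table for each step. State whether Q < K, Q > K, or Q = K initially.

Q₀ = 0.09039; Q < K (proceeds forward)

Q₀ = 0.09039 vs Keq = 231.8 ⇒ Q<K, forward
Step 1:
                   M          G          D          L
  I          0.04514    0.02106     0.7877    0.03021
  C         -0.03868    0.02578    0.02578    0.01289
  E         0.006463    0.04684     0.8135     0.0431
  solve Keq expr → x = 0.01289; check Q = 231.8
Then remove 0.01465 M of L.
Step 2:
                   M          G          D          L
  I         0.006463    0.04684     0.8135    0.02845
  C       -7.7487e-04 5.1658e-04 5.1658e-04 2.5829e-04
  E         0.005689    0.04736      0.814    0.02871
  solve Keq expr → x = 2.5829e-04; check Q = 231.8
Then remove 0.009465 M of G.
Step 3:
                   M          G          D          L
  I         0.005689     0.0379      0.814    0.02871
  C       -7.2805e-04 4.8537e-04 4.8537e-04 2.4268e-04
  E         0.004961    0.03838     0.8145    0.02895
  solve Keq expr → x = 2.4268e-04; check Q = 231.8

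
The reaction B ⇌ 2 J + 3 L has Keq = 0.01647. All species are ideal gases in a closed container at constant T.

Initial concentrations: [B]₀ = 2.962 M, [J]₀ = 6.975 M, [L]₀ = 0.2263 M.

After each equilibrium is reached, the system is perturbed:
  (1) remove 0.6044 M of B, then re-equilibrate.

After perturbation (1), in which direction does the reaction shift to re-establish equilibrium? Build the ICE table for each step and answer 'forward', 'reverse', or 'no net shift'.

Direction: reverse

Q₀ = 0.1904 vs Keq = 0.01647 ⇒ Q>K, reverse
Step 1:
                    B           J           L
  init          2.962       6.975      0.2263
  Δ           0.04164    -0.08329     -0.1249
  eq            3.004       6.892      0.1014
  solve Keq expr → x = -0.04164; check Q = 0.01647
Then remove 0.6044 M of B.
Step 2:
                    B           J           L
  init          2.399       6.892      0.1014
  Δ          0.002413   -0.004826   -0.007239
  eq            2.402       6.887     0.09413
  solve Keq expr → x = -0.002413; check Q = 0.01647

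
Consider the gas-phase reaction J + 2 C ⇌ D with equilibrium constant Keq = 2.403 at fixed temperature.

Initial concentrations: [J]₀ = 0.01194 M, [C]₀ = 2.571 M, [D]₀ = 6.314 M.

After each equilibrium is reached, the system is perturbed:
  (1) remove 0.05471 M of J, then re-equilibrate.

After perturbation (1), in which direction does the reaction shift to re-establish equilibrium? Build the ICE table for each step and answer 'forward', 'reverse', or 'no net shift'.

Direction: reverse

Q₀ = 80 vs Keq = 2.403 ⇒ Q>K, reverse
Step 1:
                    J           C           D
  init        0.01194       2.571       6.314
  Δ            0.2541      0.5081     -0.2541
  eq            0.266       3.079        6.06
  solve Keq expr → x = -0.2541; check Q = 2.403
Then remove 0.05471 M of J.
Step 2:
                    J           C           D
  init         0.2113       3.079        6.06
  Δ           0.03981     0.07962    -0.03981
  eq           0.2511       3.159        6.02
  solve Keq expr → x = -0.03981; check Q = 2.403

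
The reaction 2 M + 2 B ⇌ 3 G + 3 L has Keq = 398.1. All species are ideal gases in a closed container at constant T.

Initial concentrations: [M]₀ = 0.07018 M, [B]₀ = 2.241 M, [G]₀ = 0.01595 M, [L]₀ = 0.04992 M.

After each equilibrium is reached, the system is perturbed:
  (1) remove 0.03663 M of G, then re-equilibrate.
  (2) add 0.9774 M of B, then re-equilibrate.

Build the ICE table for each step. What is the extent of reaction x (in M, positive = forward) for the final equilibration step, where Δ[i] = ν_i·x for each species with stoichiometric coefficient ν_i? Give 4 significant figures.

Q₀ = 2.0408e-08 vs Keq = 398.1 ⇒ Q<K, forward
Step 1:
                    M           B           G           L
  Initial     0.07018       2.241     0.01595     0.04992
  Change     -0.07012    -0.07012      0.1052      0.1052
  Equil    5.9453e-05       2.171      0.1211      0.1551
  solve Keq expr → x = 0.03506; check Q = 398.1
Then remove 0.03663 M of G.
Step 2:
                    M           B           G           L
  Initial  5.9453e-05       2.171      0.0845      0.1551
  Change  -2.4777e-05 -2.4777e-05  3.7165e-05  3.7165e-05
  Equil    3.4676e-05       2.171     0.08454      0.1551
  solve Keq expr → x = 1.2388e-05; check Q = 398.1
Then add 0.9774 M of B.
Step 3:
                    M           B           G           L
  Initial  3.4676e-05       3.148     0.08454      0.1551
  Change  -1.0755e-05 -1.0755e-05  1.6132e-05  1.6132e-05
  Equil    2.3921e-05       3.148     0.08455      0.1552
  solve Keq expr → x = 5.3774e-06; check Q = 398.1

x = 5.3774e-06 M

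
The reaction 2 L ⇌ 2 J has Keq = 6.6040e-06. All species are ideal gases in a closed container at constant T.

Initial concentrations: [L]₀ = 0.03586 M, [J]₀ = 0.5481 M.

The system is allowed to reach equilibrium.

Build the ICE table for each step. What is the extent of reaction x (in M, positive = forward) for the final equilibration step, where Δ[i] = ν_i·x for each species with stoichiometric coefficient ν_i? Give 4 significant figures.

Q₀ = 233.6 vs Keq = 6.6040e-06 ⇒ Q>K, reverse
Step 1:
                    L           J
  Initial     0.03586      0.5481
  Change       0.5466     -0.5466
  Equil        0.5825    0.001497
  solve Keq expr → x = -0.2733; check Q = 6.6040e-06

x = -0.2733 M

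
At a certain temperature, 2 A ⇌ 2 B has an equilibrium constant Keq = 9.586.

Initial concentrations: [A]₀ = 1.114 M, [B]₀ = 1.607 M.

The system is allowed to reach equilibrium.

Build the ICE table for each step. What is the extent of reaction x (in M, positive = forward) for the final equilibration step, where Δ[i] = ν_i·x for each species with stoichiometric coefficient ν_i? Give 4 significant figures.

x = 0.2249 M

Q₀ = 2.081 vs Keq = 9.586 ⇒ Q<K, forward
Step 1:
                  A         B
  init        1.114     1.607
  Δ         -0.4497    0.4497
  eq         0.6643     2.057
  solve Keq expr → x = 0.2249; check Q = 9.586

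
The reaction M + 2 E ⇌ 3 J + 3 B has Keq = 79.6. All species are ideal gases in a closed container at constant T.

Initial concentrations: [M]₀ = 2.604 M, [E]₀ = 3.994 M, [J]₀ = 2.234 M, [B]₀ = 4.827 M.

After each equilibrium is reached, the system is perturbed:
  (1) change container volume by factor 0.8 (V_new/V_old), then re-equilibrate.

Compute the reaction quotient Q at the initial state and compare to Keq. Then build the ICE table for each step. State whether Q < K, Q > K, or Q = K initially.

Q₀ = 30.19 vs Keq = 79.6 ⇒ Q<K, forward
Step 1:
                    M           E           J           B
  I             2.604       3.994       2.234       4.827
  C           -0.1403     -0.2806      0.4208      0.4208
  E             2.464       3.713       2.655       5.248
  solve Keq expr → x = 0.1403; check Q = 79.6
Then change container volume by factor 0.8 (V_new/V_old).
Step 2:
                    M           E           J           B
  I              3.08       4.642       3.319        6.56
  C            0.1229      0.2459     -0.3688     -0.3688
  E             3.203       4.888        2.95       6.191
  solve Keq expr → x = -0.1229; check Q = 79.6

Q₀ = 30.19; Q < K (proceeds forward)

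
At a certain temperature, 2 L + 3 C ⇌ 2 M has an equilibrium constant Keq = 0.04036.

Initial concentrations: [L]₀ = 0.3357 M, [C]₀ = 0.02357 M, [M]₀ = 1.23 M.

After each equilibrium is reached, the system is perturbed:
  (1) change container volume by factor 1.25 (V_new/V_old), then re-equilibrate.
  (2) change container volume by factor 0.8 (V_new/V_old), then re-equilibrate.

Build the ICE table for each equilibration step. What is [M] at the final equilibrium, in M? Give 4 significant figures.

Q₀ = 1.0252e+06 vs Keq = 0.04036 ⇒ Q>K, reverse
Step 1:
                  L         C         M
  I          0.3357   0.02357      1.23
  C          0.8643     1.297   -0.8643
  E             1.2      1.32    0.3657
  solve Keq expr → x = -0.4322; check Q = 0.04036
Then change container volume by factor 1.25 (V_new/V_old).
Step 2:
                  L         C         M
  I            0.96     1.056    0.2925
  C          0.0491   0.07364   -0.0491
  E           1.009      1.13    0.2434
  solve Keq expr → x = -0.02455; check Q = 0.04036
Then change container volume by factor 0.8 (V_new/V_old).
Step 3:
                  L         C         M
  I           1.261     1.412    0.3043
  C        -0.06137  -0.09206   0.06137
  E             1.2      1.32    0.3657
  solve Keq expr → x = 0.03069; check Q = 0.04036

[M]_eq = 0.3657 M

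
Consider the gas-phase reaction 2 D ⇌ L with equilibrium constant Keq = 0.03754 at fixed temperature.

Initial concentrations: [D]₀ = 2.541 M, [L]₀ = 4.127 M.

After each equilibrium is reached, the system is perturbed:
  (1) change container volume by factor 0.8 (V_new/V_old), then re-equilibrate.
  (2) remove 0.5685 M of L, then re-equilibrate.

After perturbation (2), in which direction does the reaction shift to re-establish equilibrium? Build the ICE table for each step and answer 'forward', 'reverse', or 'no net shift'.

Direction: forward

Q₀ = 0.6392 vs Keq = 0.03754 ⇒ Q>K, reverse
Step 1:
                   D          L
  I            2.541      4.127
  C            4.515     -2.258
  E            7.056      1.869
  solve Keq expr → x = -2.258; check Q = 0.03754
Then change container volume by factor 0.8 (V_new/V_old).
Step 2:
                   D          L
  I            8.821      2.337
  C           -0.511     0.2555
  E             8.31      2.592
  solve Keq expr → x = 0.2555; check Q = 0.03754
Then remove 0.5685 M of L.
Step 3:
                   D          L
  I             8.31      2.024
  C          -0.5147     0.2573
  E            7.795      2.281
  solve Keq expr → x = 0.2573; check Q = 0.03754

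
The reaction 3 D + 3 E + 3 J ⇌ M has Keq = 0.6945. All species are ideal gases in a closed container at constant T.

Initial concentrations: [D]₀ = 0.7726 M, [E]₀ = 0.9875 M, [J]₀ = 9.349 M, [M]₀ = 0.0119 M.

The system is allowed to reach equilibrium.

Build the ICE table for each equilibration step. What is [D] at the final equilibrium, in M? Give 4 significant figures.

Q₀ = 3.2793e-05 vs Keq = 0.6945 ⇒ Q<K, forward
Step 1:
                  D         E         J         M
  init       0.7726    0.9875     9.349    0.0119
  Δ         -0.5839   -0.5839   -0.5839    0.1946
  eq         0.1887    0.4036     8.765    0.2065
  solve Keq expr → x = 0.1946; check Q = 0.6945

[D]_eq = 0.1887 M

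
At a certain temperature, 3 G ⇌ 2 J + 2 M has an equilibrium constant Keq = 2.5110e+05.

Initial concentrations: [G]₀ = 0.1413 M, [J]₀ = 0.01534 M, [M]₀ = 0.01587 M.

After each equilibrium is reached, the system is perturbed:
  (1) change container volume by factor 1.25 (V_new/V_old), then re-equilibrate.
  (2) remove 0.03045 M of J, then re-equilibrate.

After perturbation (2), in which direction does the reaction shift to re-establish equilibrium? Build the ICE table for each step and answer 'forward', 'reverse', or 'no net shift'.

Q₀ = 2.1008e-05 vs Keq = 2.5110e+05 ⇒ Q<K, forward
Step 1:
                    G           J           M
  init         0.1413     0.01534     0.01587
  Δ           -0.1405     0.09365     0.09365
  eq       8.2787e-04       0.109      0.1095
  solve Keq expr → x = 0.04682; check Q = 2.5110e+05
Then change container volume by factor 1.25 (V_new/V_old).
Step 2:
                    G           J           M
  init     6.6229e-04     0.08719     0.08761
  Δ       -4.7180e-05  3.1453e-05  3.1453e-05
  eq       6.1511e-04     0.08722     0.08765
  solve Keq expr → x = 1.5727e-05; check Q = 2.5110e+05
Then remove 0.03045 M of J.
Step 3:
                    G           J           M
  init     6.1511e-04     0.05677     0.08765
  Δ       -1.5222e-04  1.0148e-04  1.0148e-04
  eq       4.6289e-04     0.05687     0.08775
  solve Keq expr → x = 5.0741e-05; check Q = 2.5110e+05

Direction: forward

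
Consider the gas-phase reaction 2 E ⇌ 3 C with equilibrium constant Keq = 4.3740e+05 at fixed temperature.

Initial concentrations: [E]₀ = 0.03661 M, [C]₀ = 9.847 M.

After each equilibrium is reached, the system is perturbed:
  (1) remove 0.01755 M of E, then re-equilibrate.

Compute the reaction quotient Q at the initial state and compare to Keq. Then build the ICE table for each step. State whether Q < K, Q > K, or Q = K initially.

Q₀ = 7.1238e+05; Q > K (proceeds reverse)

Q₀ = 7.1238e+05 vs Keq = 4.3740e+05 ⇒ Q>K, reverse
Step 1:
                   E          C
  I          0.03661      9.847
  C             0.01   -0.01501
  E          0.04661      9.832
  solve Keq expr → x = -0.005002; check Q = 4.3740e+05
Then remove 0.01755 M of E.
Step 2:
                   E          C
  I          0.02906      9.832
  C          0.01736   -0.02605
  E          0.04643      9.806
  solve Keq expr → x = -0.008682; check Q = 4.3740e+05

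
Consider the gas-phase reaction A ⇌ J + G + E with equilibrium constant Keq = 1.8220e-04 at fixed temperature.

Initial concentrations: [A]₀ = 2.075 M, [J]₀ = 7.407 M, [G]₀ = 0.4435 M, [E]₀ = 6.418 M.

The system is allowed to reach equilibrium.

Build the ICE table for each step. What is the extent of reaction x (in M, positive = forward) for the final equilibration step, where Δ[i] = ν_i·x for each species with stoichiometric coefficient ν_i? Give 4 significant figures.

Q₀ = 10.16 vs Keq = 1.8220e-04 ⇒ Q>K, reverse
Step 1:
                  A         J         G         E
  Initial     2.075     7.407    0.4435     6.418
  Change     0.4435   -0.4435   -0.4435   -0.4435
  Equil       2.518     6.964 1.1030e-05     5.975
  solve Keq expr → x = -0.4435; check Q = 1.8220e-04

x = -0.4435 M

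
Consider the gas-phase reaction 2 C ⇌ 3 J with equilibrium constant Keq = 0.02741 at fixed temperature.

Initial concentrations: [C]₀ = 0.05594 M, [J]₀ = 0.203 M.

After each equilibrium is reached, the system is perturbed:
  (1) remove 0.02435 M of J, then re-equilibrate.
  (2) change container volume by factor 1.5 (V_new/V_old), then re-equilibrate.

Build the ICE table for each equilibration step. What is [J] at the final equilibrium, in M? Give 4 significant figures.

[J]_eq = 0.05576 M

Q₀ = 2.673 vs Keq = 0.02741 ⇒ Q>K, reverse
Step 1:
                  C         J
  init      0.05594     0.203
  Δ         0.08174   -0.1226
  eq         0.1377   0.08039
  solve Keq expr → x = -0.04087; check Q = 0.02741
Then remove 0.02435 M of J.
Step 2:
                  C         J
  init       0.1377   0.05604
  Δ        -0.01285   0.01927
  eq         0.1248   0.07531
  solve Keq expr → x = 0.006423; check Q = 0.02741
Then change container volume by factor 1.5 (V_new/V_old).
Step 3:
                  C         J
  init      0.08322   0.05021
  Δ         -0.0037  0.005549
  eq        0.07952   0.05576
  solve Keq expr → x = 0.00185; check Q = 0.02741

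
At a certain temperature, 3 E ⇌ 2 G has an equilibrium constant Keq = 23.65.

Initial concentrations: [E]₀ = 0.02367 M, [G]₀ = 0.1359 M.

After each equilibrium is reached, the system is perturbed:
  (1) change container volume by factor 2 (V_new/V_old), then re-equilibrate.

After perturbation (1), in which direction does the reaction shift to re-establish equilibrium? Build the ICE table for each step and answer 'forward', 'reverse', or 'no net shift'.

Q₀ = 1393 vs Keq = 23.65 ⇒ Q>K, reverse
Step 1:
                  E         G
  Initial   0.02367    0.1359
  Change      0.052  -0.03467
  Equil     0.07567    0.1012
  solve Keq expr → x = -0.01733; check Q = 23.65
Then change container volume by factor 2 (V_new/V_old).
Step 2:
                  E         G
  Initial   0.03784   0.05062
  Change     0.0069   -0.0046
  Equil     0.04474   0.04602
  solve Keq expr → x = -0.0023; check Q = 23.65

Direction: reverse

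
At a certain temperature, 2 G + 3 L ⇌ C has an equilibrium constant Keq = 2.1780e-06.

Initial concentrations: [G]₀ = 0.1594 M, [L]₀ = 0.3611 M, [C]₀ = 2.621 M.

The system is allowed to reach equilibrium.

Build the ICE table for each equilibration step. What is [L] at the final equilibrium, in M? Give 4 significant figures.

Q₀ = 2191 vs Keq = 2.1780e-06 ⇒ Q>K, reverse
Step 1:
                  G         L         C
  Initial    0.1594    0.3611     2.621
  Change      5.176     7.763    -2.588
  Equil       5.335     8.124   0.03324
  solve Keq expr → x = -2.588; check Q = 2.1780e-06

[L]_eq = 8.124 M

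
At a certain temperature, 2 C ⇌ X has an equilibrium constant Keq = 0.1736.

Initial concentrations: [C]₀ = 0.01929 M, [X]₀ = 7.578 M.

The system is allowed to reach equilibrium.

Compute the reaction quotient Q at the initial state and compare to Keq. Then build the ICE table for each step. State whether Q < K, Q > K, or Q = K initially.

Q₀ = 2.0365e+04; Q > K (proceeds reverse)

Q₀ = 2.0365e+04 vs Keq = 0.1736 ⇒ Q>K, reverse
Step 1:
                    C           X
  Initial     0.01929       7.578
  Change        5.307      -2.653
  Equil         5.326       4.925
  solve Keq expr → x = -2.653; check Q = 0.1736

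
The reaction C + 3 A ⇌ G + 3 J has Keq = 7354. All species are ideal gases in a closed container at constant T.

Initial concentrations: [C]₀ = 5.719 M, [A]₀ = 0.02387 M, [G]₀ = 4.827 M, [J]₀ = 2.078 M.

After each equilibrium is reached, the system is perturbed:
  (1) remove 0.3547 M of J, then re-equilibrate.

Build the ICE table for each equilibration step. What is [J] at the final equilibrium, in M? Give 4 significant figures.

[J]_eq = 1.666 M

Q₀ = 5.5685e+05 vs Keq = 7354 ⇒ Q>K, reverse
Step 1:
                    C           A           G           J
  init          5.719     0.02387       4.827       2.078
  Δ           0.02442     0.07325    -0.02442    -0.07325
  eq            5.743     0.09712       4.803       2.005
  solve Keq expr → x = -0.02442; check Q = 7354
Then remove 0.3547 M of J.
Step 2:
                    C           A           G           J
  init          5.743     0.09712       4.803        1.65
  Δ         -0.005445    -0.01634    0.005445     0.01634
  eq            5.738     0.08079       4.808       1.666
  solve Keq expr → x = 0.005445; check Q = 7354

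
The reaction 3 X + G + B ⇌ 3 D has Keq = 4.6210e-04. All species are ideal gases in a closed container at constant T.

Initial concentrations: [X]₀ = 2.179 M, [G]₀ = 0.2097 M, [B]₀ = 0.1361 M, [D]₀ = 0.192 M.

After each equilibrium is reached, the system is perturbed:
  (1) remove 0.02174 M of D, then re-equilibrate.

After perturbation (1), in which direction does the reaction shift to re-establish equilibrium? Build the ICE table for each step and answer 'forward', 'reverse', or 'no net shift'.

Direction: forward

Q₀ = 0.02397 vs Keq = 4.6210e-04 ⇒ Q>K, reverse
Step 1:
                    X           G           B           D
  I             2.179      0.2097      0.1361       0.192
  C            0.1285     0.04282     0.04282     -0.1285
  E             2.307      0.2525      0.1789     0.06354
  solve Keq expr → x = -0.04282; check Q = 4.6210e-04
Then remove 0.02174 M of D.
Step 2:
                    X           G           B           D
  I             2.307      0.2525      0.1789      0.0418
  C          -0.01986   -0.006619   -0.006619     0.01986
  E             2.288      0.2459      0.1723     0.06166
  solve Keq expr → x = 0.006619; check Q = 4.6210e-04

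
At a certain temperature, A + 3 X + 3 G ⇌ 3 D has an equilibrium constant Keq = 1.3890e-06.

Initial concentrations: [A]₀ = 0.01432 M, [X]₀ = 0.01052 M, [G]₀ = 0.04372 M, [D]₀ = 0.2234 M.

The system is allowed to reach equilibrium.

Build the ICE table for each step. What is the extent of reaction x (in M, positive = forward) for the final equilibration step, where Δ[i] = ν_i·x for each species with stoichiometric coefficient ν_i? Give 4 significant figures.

Q₀ = 8.0024e+09 vs Keq = 1.3890e-06 ⇒ Q>K, reverse
Step 1:
                   A          X          G          D
  init       0.01432    0.01052    0.04372     0.2234
  Δ          0.07436     0.2231     0.2231    -0.2231
  eq         0.08868     0.2336     0.2668 3.1013e-04
  solve Keq expr → x = -0.07436; check Q = 1.3890e-06

x = -0.07436 M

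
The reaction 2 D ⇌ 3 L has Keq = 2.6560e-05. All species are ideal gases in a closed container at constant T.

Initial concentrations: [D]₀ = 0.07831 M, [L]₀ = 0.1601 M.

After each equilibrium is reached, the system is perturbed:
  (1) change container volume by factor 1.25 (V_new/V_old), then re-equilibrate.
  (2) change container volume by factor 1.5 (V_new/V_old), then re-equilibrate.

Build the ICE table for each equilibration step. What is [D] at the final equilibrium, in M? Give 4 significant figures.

Q₀ = 0.6692 vs Keq = 2.6560e-05 ⇒ Q>K, reverse
Step 1:
                   D          L
  init       0.07831     0.1601
  Δ           0.1004    -0.1506
  eq          0.1787   0.009467
  solve Keq expr → x = -0.05021; check Q = 2.6560e-05
Then change container volume by factor 1.25 (V_new/V_old).
Step 2:
                   D          L
  init         0.143   0.007574
  Δ       -3.8023e-04 5.7034e-04
  eq          0.1426   0.008144
  solve Keq expr → x = 1.9011e-04; check Q = 2.6560e-05
Then change container volume by factor 1.5 (V_new/V_old).
Step 3:
                   D          L
  init       0.09507   0.005429
  Δ       -5.0899e-04 7.6349e-04
  eq         0.09456   0.006193
  solve Keq expr → x = 2.5450e-04; check Q = 2.6560e-05

[D]_eq = 0.09456 M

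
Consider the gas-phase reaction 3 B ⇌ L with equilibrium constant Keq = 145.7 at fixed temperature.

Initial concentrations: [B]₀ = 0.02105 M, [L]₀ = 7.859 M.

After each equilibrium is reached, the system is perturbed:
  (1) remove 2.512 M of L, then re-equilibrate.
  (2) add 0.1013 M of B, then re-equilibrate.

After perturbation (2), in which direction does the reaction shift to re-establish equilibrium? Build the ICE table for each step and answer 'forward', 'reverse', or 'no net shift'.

Direction: forward

Q₀ = 8.4258e+05 vs Keq = 145.7 ⇒ Q>K, reverse
Step 1:
                  B         L
  I         0.02105     7.859
  C          0.3549   -0.1183
  E          0.3759     7.741
  solve Keq expr → x = -0.1183; check Q = 145.7
Then remove 2.512 M of L.
Step 2:
                  B         L
  I          0.3759     5.229
  C        -0.04576   0.01525
  E          0.3302     5.244
  solve Keq expr → x = 0.01525; check Q = 145.7
Then add 0.1013 M of B.
Step 3:
                  B         L
  I          0.4315     5.244
  C         -0.1006   0.03353
  E          0.3309     5.277
  solve Keq expr → x = 0.03353; check Q = 145.7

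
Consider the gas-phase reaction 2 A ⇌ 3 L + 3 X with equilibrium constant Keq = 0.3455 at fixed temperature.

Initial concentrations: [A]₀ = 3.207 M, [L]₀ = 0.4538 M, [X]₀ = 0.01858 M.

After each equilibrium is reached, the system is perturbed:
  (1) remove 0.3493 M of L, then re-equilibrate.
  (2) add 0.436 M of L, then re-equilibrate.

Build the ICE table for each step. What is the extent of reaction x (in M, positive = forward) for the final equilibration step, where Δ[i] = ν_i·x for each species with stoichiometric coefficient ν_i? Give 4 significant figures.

Q₀ = 5.8282e-08 vs Keq = 0.3455 ⇒ Q<K, forward
Step 1:
                   A          L          X
  Initial      3.207     0.4538    0.01858
  Change     -0.6225     0.9338     0.9338
  Equil        2.584      1.388     0.9524
  solve Keq expr → x = 0.3113; check Q = 0.3455
Then remove 0.3493 M of L.
Step 2:
                   A          L          X
  Initial      2.584      1.038     0.9524
  Change    -0.09396     0.1409     0.1409
  Equil        2.491      1.179      1.093
  solve Keq expr → x = 0.04698; check Q = 0.3455
Then add 0.436 M of L.
Step 3:
                   A          L          X
  Initial      2.491      1.615      1.093
  Change       0.115    -0.1724    -0.1724
  Equil        2.605      1.443     0.9209
  solve Keq expr → x = -0.05748; check Q = 0.3455

x = -0.05748 M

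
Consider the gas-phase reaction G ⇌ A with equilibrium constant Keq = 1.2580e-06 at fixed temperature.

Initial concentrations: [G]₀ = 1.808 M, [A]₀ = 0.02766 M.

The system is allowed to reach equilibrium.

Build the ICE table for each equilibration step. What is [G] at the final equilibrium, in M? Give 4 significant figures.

Q₀ = 0.0153 vs Keq = 1.2580e-06 ⇒ Q>K, reverse
Step 1:
                  G         A
  I           1.808   0.02766
  C         0.02766  -0.02766
  E           1.836 2.3093e-06
  solve Keq expr → x = -0.02766; check Q = 1.2580e-06

[G]_eq = 1.836 M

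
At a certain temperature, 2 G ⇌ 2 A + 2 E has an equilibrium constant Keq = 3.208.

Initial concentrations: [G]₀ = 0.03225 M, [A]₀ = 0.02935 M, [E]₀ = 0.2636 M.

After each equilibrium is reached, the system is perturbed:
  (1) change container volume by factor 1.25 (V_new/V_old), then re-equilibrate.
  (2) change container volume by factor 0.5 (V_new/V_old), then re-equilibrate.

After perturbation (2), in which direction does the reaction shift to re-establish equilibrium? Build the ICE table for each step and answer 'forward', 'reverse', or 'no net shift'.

Direction: reverse

Q₀ = 0.05755 vs Keq = 3.208 ⇒ Q<K, forward
Step 1:
                    G           A           E
  I           0.03225     0.02935      0.2636
  C          -0.02373     0.02373     0.02373
  E          0.008516     0.05308      0.2873
  solve Keq expr → x = 0.01187; check Q = 3.208
Then change container volume by factor 1.25 (V_new/V_old).
Step 2:
                    G           A           E
  I          0.006813     0.04247      0.2299
  C         -0.001182    0.001182    0.001182
  E          0.005631     0.04365       0.231
  solve Keq expr → x = 5.9102e-04; check Q = 3.208
Then change container volume by factor 0.5 (V_new/V_old).
Step 3:
                    G           A           E
  I           0.01126      0.0873      0.4621
  C           0.00865    -0.00865    -0.00865
  E           0.01991     0.07865      0.4534
  solve Keq expr → x = -0.004325; check Q = 3.208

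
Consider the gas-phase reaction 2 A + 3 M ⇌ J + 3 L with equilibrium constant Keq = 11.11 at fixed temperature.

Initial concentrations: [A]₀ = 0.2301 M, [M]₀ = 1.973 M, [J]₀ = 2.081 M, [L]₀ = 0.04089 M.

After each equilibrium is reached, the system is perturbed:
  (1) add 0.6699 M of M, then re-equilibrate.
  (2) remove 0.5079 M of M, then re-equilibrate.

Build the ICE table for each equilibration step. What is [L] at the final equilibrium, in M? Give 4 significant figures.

[L]_eq = 0.3346 M

Q₀ = 3.4987e-04 vs Keq = 11.11 ⇒ Q<K, forward
Step 1:
                  A         M         J         L
  init       0.2301     1.973     2.081   0.04089
  Δ         -0.1919   -0.2879   0.09597    0.2879
  eq        0.03815     1.685     2.177    0.3288
  solve Keq expr → x = 0.09597; check Q = 11.11
Then add 0.6699 M of M.
Step 2:
                  A         M         J         L
  init      0.03815     2.355     2.177    0.3288
  Δ        -0.01268  -0.01902  0.006342   0.01902
  eq        0.02547     2.336     2.183    0.3478
  solve Keq expr → x = 0.006342; check Q = 11.11
Then remove 0.5079 M of M.
Step 3:
                  A         M         J         L
  init      0.02547     1.828     2.183    0.3478
  Δ        0.008831   0.01325 -0.004416  -0.01325
  eq         0.0343     1.841     2.179    0.3346
  solve Keq expr → x = -0.004416; check Q = 11.11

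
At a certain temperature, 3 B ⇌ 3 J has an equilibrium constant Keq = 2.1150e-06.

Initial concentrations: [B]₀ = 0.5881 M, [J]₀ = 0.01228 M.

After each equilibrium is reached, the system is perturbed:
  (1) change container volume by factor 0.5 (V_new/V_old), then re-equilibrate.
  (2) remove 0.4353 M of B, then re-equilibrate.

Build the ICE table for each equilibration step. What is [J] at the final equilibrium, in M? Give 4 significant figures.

[J]_eq = 0.009701 M

Q₀ = 9.1042e-06 vs Keq = 2.1150e-06 ⇒ Q>K, reverse
Step 1:
                  B         J
  I          0.5881   0.01228
  C        0.004671 -0.004671
  E          0.5928  0.007609
  solve Keq expr → x = -0.001557; check Q = 2.1150e-06
Then change container volume by factor 0.5 (V_new/V_old).
Step 2:
                  B         J
  I           1.186   0.01522
  C               0         0
  E           1.186   0.01522
  solve Keq expr → x = 0; check Q = 2.1150e-06
Then remove 0.4353 M of B.
Step 3:
                  B         J
  I          0.7502   0.01522
  C        0.005517 -0.005517
  E          0.7558  0.009701
  solve Keq expr → x = -0.001839; check Q = 2.1150e-06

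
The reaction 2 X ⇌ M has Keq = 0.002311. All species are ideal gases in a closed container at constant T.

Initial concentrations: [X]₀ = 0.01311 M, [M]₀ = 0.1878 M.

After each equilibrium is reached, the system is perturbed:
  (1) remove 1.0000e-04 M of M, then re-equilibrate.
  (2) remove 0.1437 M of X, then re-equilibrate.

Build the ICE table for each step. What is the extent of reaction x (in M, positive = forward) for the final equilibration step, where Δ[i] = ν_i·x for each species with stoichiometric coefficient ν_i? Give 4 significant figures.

x = -2.0939e-04 M

Q₀ = 1093 vs Keq = 0.002311 ⇒ Q>K, reverse
Step 1:
                  X         M
  Initial   0.01311    0.1878
  Change     0.3749   -0.1875
  Equil       0.388 3.4793e-04
  solve Keq expr → x = -0.1875; check Q = 0.002311
Then remove 1.0000e-04 M of M.
Step 2:
                  X         M
  Initial     0.388 2.4793e-04
  Change  -1.9929e-04 9.9643e-05
  Equil      0.3878 3.4758e-04
  solve Keq expr → x = 9.9643e-05; check Q = 0.002311
Then remove 0.1437 M of X.
Step 3:
                  X         M
  Initial    0.2441 3.4758e-04
  Change  4.1877e-04 -2.0939e-04
  Equil      0.2445 1.3819e-04
  solve Keq expr → x = -2.0939e-04; check Q = 0.002311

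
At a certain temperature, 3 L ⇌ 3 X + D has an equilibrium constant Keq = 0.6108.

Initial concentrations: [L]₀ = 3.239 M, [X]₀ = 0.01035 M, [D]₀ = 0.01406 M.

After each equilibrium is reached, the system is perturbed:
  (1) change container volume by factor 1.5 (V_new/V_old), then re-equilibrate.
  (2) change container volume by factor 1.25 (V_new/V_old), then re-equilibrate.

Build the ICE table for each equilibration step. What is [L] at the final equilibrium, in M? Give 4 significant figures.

[L]_eq = 0.7756 M

Q₀ = 4.5875e-10 vs Keq = 0.6108 ⇒ Q<K, forward
Step 1:
                    L           X           D
  I             3.239     0.01035     0.01406
  C            -1.638       1.638      0.5459
  E             1.601       1.648        0.56
  solve Keq expr → x = 0.5459; check Q = 0.6108
Then change container volume by factor 1.5 (V_new/V_old).
Step 2:
                    L           X           D
  I             1.067       1.099      0.3733
  C          -0.06315     0.06315     0.02105
  E             1.004       1.162      0.3944
  solve Keq expr → x = 0.02105; check Q = 0.6108
Then change container volume by factor 1.25 (V_new/V_old).
Step 3:
                    L           X           D
  I            0.8034      0.9296      0.3155
  C          -0.02782     0.02782    0.009273
  E            0.7756      0.9574      0.3248
  solve Keq expr → x = 0.009273; check Q = 0.6108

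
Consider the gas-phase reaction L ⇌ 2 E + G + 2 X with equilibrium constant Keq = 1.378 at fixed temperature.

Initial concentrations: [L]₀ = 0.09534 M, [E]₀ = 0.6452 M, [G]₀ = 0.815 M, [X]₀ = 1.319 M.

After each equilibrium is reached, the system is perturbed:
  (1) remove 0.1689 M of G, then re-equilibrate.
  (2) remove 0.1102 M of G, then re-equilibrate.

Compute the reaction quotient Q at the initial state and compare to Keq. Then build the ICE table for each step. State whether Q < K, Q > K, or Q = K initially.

Q₀ = 6.191; Q > K (proceeds reverse)

Q₀ = 6.191 vs Keq = 1.378 ⇒ Q>K, reverse
Step 1:
                   L          E          G          X
  init       0.09534     0.6452      0.815      1.319
  Δ          0.07793    -0.1559   -0.07793    -0.1559
  eq          0.1733     0.4893     0.7371      1.163
  solve Keq expr → x = -0.07793; check Q = 1.378
Then remove 0.1689 M of G.
Step 2:
                   L          E          G          X
  init        0.1733     0.4893     0.5682      1.163
  Δ         -0.01362    0.02725    0.01362    0.02725
  eq          0.1596     0.5166     0.5818       1.19
  solve Keq expr → x = 0.01362; check Q = 1.378
Then remove 0.1102 M of G.
Step 3:
                   L          E          G          X
  init        0.1596     0.5166     0.4716       1.19
  Δ         -0.01077    0.02154    0.01077    0.02154
  eq          0.1489     0.5381     0.4824      1.212
  solve Keq expr → x = 0.01077; check Q = 1.378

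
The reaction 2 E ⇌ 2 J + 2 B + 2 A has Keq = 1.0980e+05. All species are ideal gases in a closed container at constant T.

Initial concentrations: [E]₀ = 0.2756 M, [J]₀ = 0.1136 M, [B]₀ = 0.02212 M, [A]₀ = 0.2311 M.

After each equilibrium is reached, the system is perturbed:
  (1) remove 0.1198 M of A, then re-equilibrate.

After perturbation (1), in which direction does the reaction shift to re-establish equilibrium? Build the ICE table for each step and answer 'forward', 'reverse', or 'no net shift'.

Direction: forward

Q₀ = 4.4399e-06 vs Keq = 1.0980e+05 ⇒ Q<K, forward
Step 1:
                    E           J           B           A
  Initial      0.2756      0.1136     0.02212      0.2311
  Change      -0.2754      0.2754      0.2754      0.2754
  Equil    1.7694e-04       0.389      0.2975      0.5065
  solve Keq expr → x = 0.1377; check Q = 1.0980e+05
Then remove 0.1198 M of A.
Step 2:
                    E           J           B           A
  Initial  1.7694e-04       0.389      0.2975      0.3867
  Change  -4.1800e-05  4.1800e-05  4.1800e-05  4.1800e-05
  Equil    1.3514e-04      0.3891      0.2976      0.3868
  solve Keq expr → x = 2.0900e-05; check Q = 1.0980e+05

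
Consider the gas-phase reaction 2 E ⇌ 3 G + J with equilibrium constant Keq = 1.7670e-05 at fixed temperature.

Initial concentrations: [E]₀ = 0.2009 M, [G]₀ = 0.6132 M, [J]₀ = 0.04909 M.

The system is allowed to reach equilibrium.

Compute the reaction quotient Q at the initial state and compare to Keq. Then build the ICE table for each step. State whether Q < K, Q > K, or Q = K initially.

Q₀ = 0.2804; Q > K (proceeds reverse)

Q₀ = 0.2804 vs Keq = 1.7670e-05 ⇒ Q>K, reverse
Step 1:
                  E         G         J
  init       0.2009    0.6132   0.04909
  Δ         0.09815   -0.1472  -0.04907
  eq          0.299     0.466 1.5618e-05
  solve Keq expr → x = -0.04907; check Q = 1.7670e-05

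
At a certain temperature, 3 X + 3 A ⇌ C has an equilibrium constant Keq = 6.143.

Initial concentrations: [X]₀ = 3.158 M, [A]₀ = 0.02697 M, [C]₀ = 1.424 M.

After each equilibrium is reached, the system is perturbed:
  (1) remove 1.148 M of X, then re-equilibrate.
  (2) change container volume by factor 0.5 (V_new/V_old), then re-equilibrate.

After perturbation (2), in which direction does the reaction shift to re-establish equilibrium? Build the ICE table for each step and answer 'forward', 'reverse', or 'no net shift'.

Direction: forward

Q₀ = 2305 vs Keq = 6.143 ⇒ Q>K, reverse
Step 1:
                  X         A         C
  Initial     3.158   0.02697     1.424
  Change     0.1561    0.1561  -0.05203
  Equil       3.314    0.1831     1.372
  solve Keq expr → x = -0.05203; check Q = 6.143
Then remove 1.148 M of X.
Step 2:
                  X         A         C
  Initial     2.166    0.1831     1.372
  Change    0.08463   0.08463  -0.02821
  Equil       2.251    0.2677     1.344
  solve Keq expr → x = -0.02821; check Q = 6.143
Then change container volume by factor 0.5 (V_new/V_old).
Step 3:
                  X         A         C
  Initial     4.501    0.5354     2.688
  Change    -0.3499   -0.3499    0.1166
  Equil       4.152    0.1855     2.804
  solve Keq expr → x = 0.1166; check Q = 6.143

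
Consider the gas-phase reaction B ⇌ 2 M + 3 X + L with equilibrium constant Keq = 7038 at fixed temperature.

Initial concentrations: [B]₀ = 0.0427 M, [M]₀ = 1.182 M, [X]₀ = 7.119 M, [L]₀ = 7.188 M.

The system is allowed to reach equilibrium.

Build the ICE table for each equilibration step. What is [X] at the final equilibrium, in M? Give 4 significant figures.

[X]_eq = 6.62 M

Q₀ = 8.4854e+04 vs Keq = 7038 ⇒ Q>K, reverse
Step 1:
                    B           M           X           L
  init         0.0427       1.182       7.119       7.188
  Δ            0.1662     -0.3325     -0.4987     -0.1662
  eq           0.2089      0.8495        6.62       7.022
  solve Keq expr → x = -0.1662; check Q = 7038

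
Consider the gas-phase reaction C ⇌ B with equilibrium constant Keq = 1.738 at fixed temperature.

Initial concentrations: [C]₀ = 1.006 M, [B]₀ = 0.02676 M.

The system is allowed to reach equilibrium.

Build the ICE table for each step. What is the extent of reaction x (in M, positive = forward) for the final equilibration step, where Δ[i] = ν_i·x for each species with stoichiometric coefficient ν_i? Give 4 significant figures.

x = 0.6288 M

Q₀ = 0.0266 vs Keq = 1.738 ⇒ Q<K, forward
Step 1:
                   C          B
  init         1.006    0.02676
  Δ          -0.6288     0.6288
  eq          0.3772     0.6556
  solve Keq expr → x = 0.6288; check Q = 1.738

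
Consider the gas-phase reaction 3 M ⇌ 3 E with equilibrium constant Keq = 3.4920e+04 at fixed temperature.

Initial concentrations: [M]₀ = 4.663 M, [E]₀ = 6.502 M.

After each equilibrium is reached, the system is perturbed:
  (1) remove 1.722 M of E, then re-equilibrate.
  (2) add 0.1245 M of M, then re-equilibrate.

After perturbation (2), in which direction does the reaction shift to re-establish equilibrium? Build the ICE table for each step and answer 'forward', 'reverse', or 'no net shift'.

Q₀ = 2.711 vs Keq = 3.4920e+04 ⇒ Q<K, forward
Step 1:
                  M         E
  init        4.663     6.502
  Δ          -4.332     4.332
  eq         0.3314     10.83
  solve Keq expr → x = 1.444; check Q = 3.4920e+04
Then remove 1.722 M of E.
Step 2:
                  M         E
  init       0.3314     9.112
  Δ        -0.05112   0.05112
  eq         0.2803     9.163
  solve Keq expr → x = 0.01704; check Q = 3.4920e+04
Then add 0.1245 M of M.
Step 3:
                  M         E
  init       0.4048     9.163
  Δ         -0.1208    0.1208
  eq          0.284     9.283
  solve Keq expr → x = 0.04027; check Q = 3.4920e+04

Direction: forward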